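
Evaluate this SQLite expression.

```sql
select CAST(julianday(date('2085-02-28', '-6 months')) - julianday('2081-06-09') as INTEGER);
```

Adding -6 months to 2085-02-28 gives 2084-08-28.
21 days remain in June 2081 after the 9th (30 − 9).
Full months from July 2081 through July 2084 contribute their day counts.
Then 28 days into August 2084.
Total: 21 + 31 + 31 + 30 + 31 + 30 + 31 + 31 + 28 + 31 + 30 + 31 + 30 + 31 + 31 + 30 + 31 + 30 + 31 + 31 + 28 + 31 + 30 + 31 + 30 + 31 + 31 + 30 + 31 + 30 + 31 + 31 + 29 + 31 + 30 + 31 + 30 + 31 + 28 = 1176.

1176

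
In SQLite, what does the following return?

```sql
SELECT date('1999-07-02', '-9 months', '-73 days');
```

Adding -9 months to 1999-07-02 gives 1998-10-02.
Applying '-73 days' to 1998-10-02: counting 73 days back gives 1998-07-21.

1998-07-21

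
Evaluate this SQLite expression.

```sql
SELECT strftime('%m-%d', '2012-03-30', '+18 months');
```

09-30

First apply '+18 months': 2012-03-30 → 2013-09-30.
`%m-%d` extracts the month-day: 09-30.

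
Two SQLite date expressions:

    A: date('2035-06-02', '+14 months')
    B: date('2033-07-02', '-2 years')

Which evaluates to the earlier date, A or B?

A = 2036-08-02.
B = 2031-07-02.
B is earlier.

B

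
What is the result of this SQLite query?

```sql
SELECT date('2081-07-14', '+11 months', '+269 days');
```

2083-03-10

Adding +11 months to 2081-07-14 gives 2082-06-14.
Applying '+269 days' to 2082-06-14: counting 269 days forward gives 2083-03-10.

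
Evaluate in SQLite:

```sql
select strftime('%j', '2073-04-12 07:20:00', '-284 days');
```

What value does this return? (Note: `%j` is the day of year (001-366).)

First apply '-284 days': 2073-04-12 07:20:00 → 2072-07-02 07:20:00.
Day-of-year for 2072-07-02: days since 2072-01-01 inclusive = 184, zero-padded to 184.

184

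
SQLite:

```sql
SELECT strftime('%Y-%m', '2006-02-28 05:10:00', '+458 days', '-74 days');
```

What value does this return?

First apply '+458 days', '-74 days': 2006-02-28 05:10:00 → 2007-03-19 05:10:00.
`%Y-%m` extracts the year-month: 2007-03.

2007-03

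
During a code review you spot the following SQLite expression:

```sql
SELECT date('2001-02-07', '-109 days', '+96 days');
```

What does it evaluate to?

Applying '-109 days' to 2001-02-07: counting 109 days back gives 2000-10-21.
Applying '+96 days' to 2000-10-21: counting 96 days forward gives 2001-01-25.

2001-01-25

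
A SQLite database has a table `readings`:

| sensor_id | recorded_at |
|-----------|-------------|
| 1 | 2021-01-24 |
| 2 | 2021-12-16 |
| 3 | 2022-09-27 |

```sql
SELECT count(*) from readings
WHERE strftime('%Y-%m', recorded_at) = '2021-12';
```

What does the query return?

Rows with year-month 2021-12: 2021-12-16 → 1.

1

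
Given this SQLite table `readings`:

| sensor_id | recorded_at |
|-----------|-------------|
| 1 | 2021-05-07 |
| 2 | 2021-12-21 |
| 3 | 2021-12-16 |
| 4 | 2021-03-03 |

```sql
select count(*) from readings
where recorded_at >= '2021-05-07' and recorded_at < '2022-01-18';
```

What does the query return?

Rows in [2021-05-07, 2022-01-18): 2021-05-07, 2021-12-21, 2021-12-16 → 3 rows.

3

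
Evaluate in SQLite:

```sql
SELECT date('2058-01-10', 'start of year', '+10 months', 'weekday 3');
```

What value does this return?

`start of year` rewinds 2058-01-10 to 2058-01-01.
Adding +10 months to 2058-01-01 gives 2058-11-01.
`weekday 3` advances to the next Wednesday; 2058-11-01 is a Friday, so it moves forward to 2058-11-06.

2058-11-06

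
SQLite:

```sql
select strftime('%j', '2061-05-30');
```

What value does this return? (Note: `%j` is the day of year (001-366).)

Day-of-year for 2061-05-30: days since 2061-01-01 inclusive = 150, zero-padded to 150.

150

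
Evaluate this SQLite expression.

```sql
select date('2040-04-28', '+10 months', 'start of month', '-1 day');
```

2041-01-31

Adding +10 months to 2040-04-28 gives 2041-02-28.
`start of month` rewinds 2041-02-28 to 2041-02-01.
Going back 1 day from 2041-02-01 reaches 2041-01-31 (last day of January, 31 days).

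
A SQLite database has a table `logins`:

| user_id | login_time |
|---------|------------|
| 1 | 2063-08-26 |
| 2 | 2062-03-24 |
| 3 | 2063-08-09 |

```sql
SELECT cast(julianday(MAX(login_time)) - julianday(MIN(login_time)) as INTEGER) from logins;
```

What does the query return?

520

MIN = 2062-03-24, MAX = 2063-08-26.
7 days remain in March 2062 after the 24th (31 − 24).
Full months from April 2062 through July 2063 contribute their day counts.
Then 26 days into August 2063.
Total: 7 + 30 + 31 + 30 + 31 + 31 + 30 + 31 + 30 + 31 + 31 + 28 + 31 + 30 + 31 + 30 + 31 + 26 = 520.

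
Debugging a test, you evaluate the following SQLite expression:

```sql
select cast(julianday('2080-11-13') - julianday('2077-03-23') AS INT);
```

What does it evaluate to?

8 days remain in March 2077 after the 23rd (31 − 23).
Full months from April 2077 through October 2080 contribute their day counts.
Then 13 days into November 2080.
Total: 8 + 30 + 31 + 30 + 31 + 31 + 30 + 31 + 30 + 31 + 31 + 28 + 31 + 30 + 31 + 30 + 31 + 31 + 30 + 31 + 30 + 31 + 31 + 28 + 31 + 30 + 31 + 30 + 31 + 31 + 30 + 31 + 30 + 31 + 31 + 29 + 31 + 30 + 31 + 30 + 31 + 31 + 30 + 31 + 13 = 1331.

1331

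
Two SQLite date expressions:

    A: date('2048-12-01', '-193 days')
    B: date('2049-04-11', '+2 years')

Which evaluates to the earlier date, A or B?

A = 2048-05-22.
B = 2051-04-11.
A is earlier.

A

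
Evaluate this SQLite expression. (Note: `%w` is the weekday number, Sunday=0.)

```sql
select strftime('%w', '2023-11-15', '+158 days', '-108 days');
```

First apply '+158 days', '-108 days': 2023-11-15 → 2024-01-04.
2024-01-04 is a Thursday; with Sunday=0 that is 4.

4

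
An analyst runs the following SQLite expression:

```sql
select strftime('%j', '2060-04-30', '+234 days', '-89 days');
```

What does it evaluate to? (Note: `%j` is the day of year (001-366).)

First apply '+234 days', '-89 days': 2060-04-30 → 2060-09-22.
Day-of-year for 2060-09-22: days since 2060-01-01 inclusive = 266, zero-padded to 266.

266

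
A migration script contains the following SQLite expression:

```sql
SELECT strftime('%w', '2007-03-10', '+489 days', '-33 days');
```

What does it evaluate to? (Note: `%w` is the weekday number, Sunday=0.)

First apply '+489 days', '-33 days': 2007-03-10 → 2008-06-08.
2008-06-08 is a Sunday; with Sunday=0 that is 0.

0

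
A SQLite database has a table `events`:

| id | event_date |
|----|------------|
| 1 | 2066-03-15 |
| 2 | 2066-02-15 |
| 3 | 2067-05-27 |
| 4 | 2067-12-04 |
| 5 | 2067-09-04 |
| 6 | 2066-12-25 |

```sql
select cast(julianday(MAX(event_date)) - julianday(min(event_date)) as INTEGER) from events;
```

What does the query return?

657

MIN = 2066-02-15, MAX = 2067-12-04.
13 days remain in February 2066 after the 15th (28 − 15).
Full months from March 2066 through November 2067 contribute their day counts.
Then 4 days into December 2067.
Total: 13 + 31 + 30 + 31 + 30 + 31 + 31 + 30 + 31 + 30 + 31 + 31 + 28 + 31 + 30 + 31 + 30 + 31 + 31 + 30 + 31 + 30 + 4 = 657.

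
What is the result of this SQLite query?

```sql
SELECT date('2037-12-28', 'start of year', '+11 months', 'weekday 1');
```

2037-12-07

`start of year` rewinds 2037-12-28 to 2037-01-01.
Adding +11 months to 2037-01-01 gives 2037-12-01.
`weekday 1` advances to the next Monday; 2037-12-01 is a Tuesday, so it moves forward to 2037-12-07.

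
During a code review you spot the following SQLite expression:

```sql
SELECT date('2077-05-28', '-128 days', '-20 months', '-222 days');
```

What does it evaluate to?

Applying '-128 days' to 2077-05-28: counting 128 days back gives 2077-01-20.
Adding -20 months to 2077-01-20 gives 2075-05-20.
Applying '-222 days' to 2075-05-20: counting 222 days back gives 2074-10-10.

2074-10-10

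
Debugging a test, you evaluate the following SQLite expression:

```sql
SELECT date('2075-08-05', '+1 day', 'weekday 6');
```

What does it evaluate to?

Advancing 1 more day within August lands on 2075-08-06.
`weekday 6` advances to the next Saturday; 2075-08-06 is a Tuesday, so it moves forward to 2075-08-10.

2075-08-10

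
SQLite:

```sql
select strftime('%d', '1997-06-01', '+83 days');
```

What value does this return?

23

First apply '+83 days': 1997-06-01 → 1997-08-23.
`%d` extracts the 2-digit day of month: 23.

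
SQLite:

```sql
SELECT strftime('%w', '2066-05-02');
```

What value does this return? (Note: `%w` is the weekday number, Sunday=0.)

0

2066-05-02 is a Sunday; with Sunday=0 that is 0.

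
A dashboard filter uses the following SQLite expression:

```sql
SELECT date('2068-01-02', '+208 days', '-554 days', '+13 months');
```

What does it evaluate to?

Applying '+208 days' to 2068-01-02: counting 208 days forward gives 2068-07-28.
Applying '-554 days' to 2068-07-28: counting 554 days back gives 2067-01-21.
Adding +13 months to 2067-01-21 gives 2068-02-21.

2068-02-21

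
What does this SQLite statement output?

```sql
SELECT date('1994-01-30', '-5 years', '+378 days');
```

1990-02-12

Adding -5 years to 1994-01-30 gives 1989-01-30.
Applying '+378 days' to 1989-01-30: counting 378 days forward gives 1990-02-12.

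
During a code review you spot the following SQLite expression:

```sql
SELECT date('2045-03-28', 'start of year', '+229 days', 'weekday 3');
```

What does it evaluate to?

`start of year` rewinds 2045-03-28 to 2045-01-01.
Applying '+229 days' to 2045-01-01: counting 229 days forward gives 2045-08-18.
`weekday 3` advances to the next Wednesday; 2045-08-18 is a Friday, so it moves forward to 2045-08-23.

2045-08-23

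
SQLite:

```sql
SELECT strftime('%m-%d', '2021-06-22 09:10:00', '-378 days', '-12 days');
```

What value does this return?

05-28

First apply '-378 days', '-12 days': 2021-06-22 09:10:00 → 2020-05-28 09:10:00.
`%m-%d` extracts the month-day: 05-28.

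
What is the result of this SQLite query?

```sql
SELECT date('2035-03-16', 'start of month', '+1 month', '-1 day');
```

2035-03-31

`start of month` rewinds 2035-03-16 to 2035-03-01.
Adding +1 month to 2035-03-01 gives 2035-04-01.
Going back 1 day from 2035-04-01 reaches 2035-03-31 (last day of March, 31 days).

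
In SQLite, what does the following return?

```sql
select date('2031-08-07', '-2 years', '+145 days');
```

Adding -2 years to 2031-08-07 gives 2029-08-07.
Applying '+145 days' to 2029-08-07: counting 145 days forward gives 2029-12-30.

2029-12-30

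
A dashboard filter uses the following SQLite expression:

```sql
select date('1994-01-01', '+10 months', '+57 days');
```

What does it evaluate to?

Adding +10 months to 1994-01-01 gives 1994-11-01.
Applying '+57 days' to 1994-11-01: counting 57 days forward gives 1994-12-28.

1994-12-28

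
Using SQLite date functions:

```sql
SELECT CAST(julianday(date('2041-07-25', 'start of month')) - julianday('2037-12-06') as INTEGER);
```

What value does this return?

1303

`start of month` rewinds 2041-07-25 to 2041-07-01.
25 days remain in December 2037 after the 6th (31 − 6).
Full months from January 2038 through June 2041 contribute their day counts.
Then 1 day into July 2041.
Total: 25 + 31 + 28 + 31 + 30 + 31 + 30 + 31 + 31 + 30 + 31 + 30 + 31 + 31 + 28 + 31 + 30 + 31 + 30 + 31 + 31 + 30 + 31 + 30 + 31 + 31 + 29 + 31 + 30 + 31 + 30 + 31 + 31 + 30 + 31 + 30 + 31 + 31 + 28 + 31 + 30 + 31 + 30 + 1 = 1303.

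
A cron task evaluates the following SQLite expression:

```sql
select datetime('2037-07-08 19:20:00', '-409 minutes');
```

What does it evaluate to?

409 minutes = 6h 49m; -409 minutes from 2037-07-08 19:20:00 is 2037-07-08 12:31:00.

2037-07-08 12:31:00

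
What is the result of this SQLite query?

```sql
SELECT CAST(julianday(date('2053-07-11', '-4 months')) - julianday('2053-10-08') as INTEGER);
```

-211

Adding -4 months to 2053-07-11 gives 2053-03-11.
20 days remain in March 2053 after the 11th (31 − 11).
Full months from April 2053 through September 2053 contribute their day counts.
Then 8 days into October 2053.
Total: 20 + 30 + 31 + 30 + 31 + 31 + 30 + 8 = 211.
The subtraction is earlier − later, so the result is −211 → -211.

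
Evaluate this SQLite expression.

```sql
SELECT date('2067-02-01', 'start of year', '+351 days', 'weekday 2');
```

2067-12-20

`start of year` rewinds 2067-02-01 to 2067-01-01.
Applying '+351 days' to 2067-01-01: counting 351 days forward gives 2067-12-18.
`weekday 2` advances to the next Tuesday; 2067-12-18 is a Sunday, so it moves forward to 2067-12-20.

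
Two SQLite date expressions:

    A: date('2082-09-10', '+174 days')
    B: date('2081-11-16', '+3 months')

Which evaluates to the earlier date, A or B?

B

A = 2083-03-03.
B = 2082-02-16.
B is earlier.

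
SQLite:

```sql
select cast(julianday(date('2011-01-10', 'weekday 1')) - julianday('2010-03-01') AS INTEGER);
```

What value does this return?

`weekday 1` advances to the next Monday; 2011-01-10 is already a Monday, so it stays at 2011-01-10.
30 days remain in March 2010 after the 1st (31 − 1).
Full months from April 2010 through December 2010 contribute their day counts.
Then 10 days into January 2011.
Total: 30 + 30 + 31 + 30 + 31 + 31 + 30 + 31 + 30 + 31 + 10 = 315.

315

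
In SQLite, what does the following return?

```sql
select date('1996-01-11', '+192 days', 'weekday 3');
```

Applying '+192 days' to 1996-01-11: counting 192 days forward gives 1996-07-21.
`weekday 3` advances to the next Wednesday; 1996-07-21 is a Sunday, so it moves forward to 1996-07-24.

1996-07-24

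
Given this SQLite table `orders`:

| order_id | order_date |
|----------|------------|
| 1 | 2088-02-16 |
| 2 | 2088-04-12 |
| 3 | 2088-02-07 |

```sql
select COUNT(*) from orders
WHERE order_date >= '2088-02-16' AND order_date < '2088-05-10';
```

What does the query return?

2

Rows in [2088-02-16, 2088-05-10): 2088-02-16, 2088-04-12 → 2 rows.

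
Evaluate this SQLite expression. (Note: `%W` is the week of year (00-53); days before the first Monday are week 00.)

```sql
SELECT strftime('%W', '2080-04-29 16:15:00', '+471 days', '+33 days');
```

37

First apply '+471 days', '+33 days': 2080-04-29 16:15:00 → 2081-09-15 16:15:00.
2081-09-15 is a Monday. SQLite's %W counts Mondays since the year started; the result is 37.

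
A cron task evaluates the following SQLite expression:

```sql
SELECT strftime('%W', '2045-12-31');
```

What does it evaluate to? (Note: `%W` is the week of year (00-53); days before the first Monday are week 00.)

2045-12-31 is a Sunday. SQLite's %W counts Mondays since the year started; the result is 52.

52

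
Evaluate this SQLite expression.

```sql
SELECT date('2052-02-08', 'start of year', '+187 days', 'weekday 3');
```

2052-07-10

`start of year` rewinds 2052-02-08 to 2052-01-01.
Applying '+187 days' to 2052-01-01: counting 187 days forward gives 2052-07-06.
`weekday 3` advances to the next Wednesday; 2052-07-06 is a Saturday, so it moves forward to 2052-07-10.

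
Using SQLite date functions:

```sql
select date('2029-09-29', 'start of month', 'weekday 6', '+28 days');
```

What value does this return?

`start of month` rewinds 2029-09-29 to 2029-09-01.
`weekday 6` advances to the next Saturday; 2029-09-01 is already a Saturday, so it stays at 2029-09-01.
Advancing 28 more days within September lands on 2029-09-29.

2029-09-29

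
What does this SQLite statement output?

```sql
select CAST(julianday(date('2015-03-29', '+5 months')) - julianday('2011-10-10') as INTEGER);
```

Adding +5 months to 2015-03-29 gives 2015-08-29.
21 days remain in October 2011 after the 10th (31 − 10).
Full months from November 2011 through July 2015 contribute their day counts.
Then 29 days into August 2015.
Total: 21 + 30 + 31 + 31 + 29 + 31 + 30 + 31 + 30 + 31 + 31 + 30 + 31 + 30 + 31 + 31 + 28 + 31 + 30 + 31 + 30 + 31 + 31 + 30 + 31 + 30 + 31 + 31 + 28 + 31 + 30 + 31 + 30 + 31 + 31 + 30 + 31 + 30 + 31 + 31 + 28 + 31 + 30 + 31 + 30 + 31 + 29 = 1419.

1419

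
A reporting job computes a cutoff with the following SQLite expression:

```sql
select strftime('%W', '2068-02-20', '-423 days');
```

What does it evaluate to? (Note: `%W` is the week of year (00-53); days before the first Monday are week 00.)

51

First apply '-423 days': 2068-02-20 → 2066-12-24.
2066-12-24 is a Friday. SQLite's %W counts Mondays since the year started; the result is 51.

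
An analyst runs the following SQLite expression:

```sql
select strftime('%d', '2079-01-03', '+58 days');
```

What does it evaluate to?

02

First apply '+58 days': 2079-01-03 → 2079-03-02.
`%d` extracts the 2-digit day of month: 02.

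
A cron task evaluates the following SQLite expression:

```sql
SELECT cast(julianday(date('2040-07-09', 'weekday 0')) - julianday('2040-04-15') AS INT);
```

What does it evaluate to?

`weekday 0` advances to the next Sunday; 2040-07-09 is a Monday, so it moves forward to 2040-07-15.
15 days remain in April 2040 after the 15th (30 − 15).
May 2040: 31 days.
June 2040: 30 days.
Then 15 days into July 2040.
Total: 15 + 31 + 30 + 15 = 91.

91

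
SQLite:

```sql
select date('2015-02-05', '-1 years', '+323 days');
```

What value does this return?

2014-12-25

Adding -1 year to 2015-02-05 gives 2014-02-05.
Applying '+323 days' to 2014-02-05: counting 323 days forward gives 2014-12-25.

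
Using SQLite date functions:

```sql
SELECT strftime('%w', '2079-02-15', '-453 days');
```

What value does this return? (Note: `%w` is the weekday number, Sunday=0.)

5

First apply '-453 days': 2079-02-15 → 2077-11-19.
2077-11-19 is a Friday; with Sunday=0 that is 5.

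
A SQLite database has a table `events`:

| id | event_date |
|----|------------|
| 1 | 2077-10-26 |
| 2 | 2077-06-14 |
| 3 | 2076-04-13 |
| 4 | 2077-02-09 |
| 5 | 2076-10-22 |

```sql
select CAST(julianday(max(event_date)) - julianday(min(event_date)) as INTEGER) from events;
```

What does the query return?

MIN = 2076-04-13, MAX = 2077-10-26.
17 days remain in April 2076 after the 13th (30 − 13).
Full months from May 2076 through September 2077 contribute their day counts.
Then 26 days into October 2077.
Total: 17 + 31 + 30 + 31 + 31 + 30 + 31 + 30 + 31 + 31 + 28 + 31 + 30 + 31 + 30 + 31 + 31 + 30 + 26 = 561.

561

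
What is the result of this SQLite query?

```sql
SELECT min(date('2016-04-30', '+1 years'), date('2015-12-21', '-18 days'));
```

2015-12-03

date('2016-04-30', '+1 years') → 2017-04-30.
date('2015-12-21', '-18 days') → 2015-12-03.
Earlier of the two is 2015-12-03.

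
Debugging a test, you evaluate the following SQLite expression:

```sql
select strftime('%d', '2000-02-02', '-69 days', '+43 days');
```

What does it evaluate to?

07

First apply '-69 days', '+43 days': 2000-02-02 → 2000-01-07.
`%d` extracts the 2-digit day of month: 07.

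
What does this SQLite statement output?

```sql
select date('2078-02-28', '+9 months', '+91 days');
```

Adding +9 months to 2078-02-28 gives 2078-11-28.
Applying '+91 days' to 2078-11-28: counting 91 days forward gives 2079-02-27.

2079-02-27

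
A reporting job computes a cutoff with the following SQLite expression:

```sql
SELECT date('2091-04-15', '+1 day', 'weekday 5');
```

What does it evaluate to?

2091-04-20

Advancing 1 more day within April lands on 2091-04-16.
`weekday 5` advances to the next Friday; 2091-04-16 is a Monday, so it moves forward to 2091-04-20.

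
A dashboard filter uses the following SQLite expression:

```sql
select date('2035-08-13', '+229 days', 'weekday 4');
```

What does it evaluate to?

Applying '+229 days' to 2035-08-13: counting 229 days forward gives 2036-03-29.
`weekday 4` advances to the next Thursday; 2036-03-29 is a Saturday, so it moves forward to 2036-04-03.

2036-04-03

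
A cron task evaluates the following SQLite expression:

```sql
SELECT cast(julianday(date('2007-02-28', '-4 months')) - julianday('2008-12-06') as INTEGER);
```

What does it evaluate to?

-770

Adding -4 months to 2007-02-28 gives 2006-10-28.
3 days remain in October 2006 after the 28th (31 − 28).
Full months from November 2006 through November 2008 contribute their day counts.
Then 6 days into December 2008.
Total: 3 + 30 + 31 + 31 + 28 + 31 + 30 + 31 + 30 + 31 + 31 + 30 + 31 + 30 + 31 + 31 + 29 + 31 + 30 + 31 + 30 + 31 + 31 + 30 + 31 + 30 + 6 = 770.
The subtraction is earlier − later, so the result is −770 → -770.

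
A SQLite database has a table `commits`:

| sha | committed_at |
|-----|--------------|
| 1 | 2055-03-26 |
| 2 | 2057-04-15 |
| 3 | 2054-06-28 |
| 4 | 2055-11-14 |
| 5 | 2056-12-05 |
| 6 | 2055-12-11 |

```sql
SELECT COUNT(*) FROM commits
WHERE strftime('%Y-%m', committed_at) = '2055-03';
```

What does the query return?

1

Rows with year-month 2055-03: 2055-03-26 → 1.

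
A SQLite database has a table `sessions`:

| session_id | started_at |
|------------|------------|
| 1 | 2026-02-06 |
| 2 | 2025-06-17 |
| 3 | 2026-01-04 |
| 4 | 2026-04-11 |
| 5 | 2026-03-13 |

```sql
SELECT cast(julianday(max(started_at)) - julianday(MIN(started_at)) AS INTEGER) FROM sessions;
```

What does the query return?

298

MIN = 2025-06-17, MAX = 2026-04-11.
13 days remain in June 2025 after the 17th (30 − 17).
Full months from July 2025 through March 2026 contribute their day counts.
Then 11 days into April 2026.
Total: 13 + 31 + 31 + 30 + 31 + 30 + 31 + 31 + 28 + 31 + 11 = 298.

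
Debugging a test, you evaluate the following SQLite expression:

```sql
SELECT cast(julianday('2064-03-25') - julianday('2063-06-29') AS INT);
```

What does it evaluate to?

1 day remains in June 2063 after the 29th (30 − 29).
Full months from July 2063 through February 2064 contribute their day counts.
Then 25 days into March 2064.
Total: 1 + 31 + 31 + 30 + 31 + 30 + 31 + 31 + 29 + 25 = 270.

270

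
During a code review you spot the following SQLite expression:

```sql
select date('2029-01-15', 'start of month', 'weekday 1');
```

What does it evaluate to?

2029-01-01

`start of month` rewinds 2029-01-15 to 2029-01-01.
`weekday 1` advances to the next Monday; 2029-01-01 is already a Monday, so it stays at 2029-01-01.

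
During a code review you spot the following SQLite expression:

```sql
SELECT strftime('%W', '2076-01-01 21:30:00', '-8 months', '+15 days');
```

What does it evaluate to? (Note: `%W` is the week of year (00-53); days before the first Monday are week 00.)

19

First apply '-8 months', '+15 days': 2076-01-01 21:30:00 → 2075-05-16 21:30:00.
2075-05-16 is a Thursday. SQLite's %W counts Mondays since the year started; the result is 19.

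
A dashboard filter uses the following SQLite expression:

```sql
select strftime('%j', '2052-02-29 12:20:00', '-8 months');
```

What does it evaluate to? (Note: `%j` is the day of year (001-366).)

First apply '-8 months': 2052-02-29 12:20:00 → 2051-06-29 12:20:00.
Day-of-year for 2051-06-29: days since 2051-01-01 inclusive = 180, zero-padded to 180.

180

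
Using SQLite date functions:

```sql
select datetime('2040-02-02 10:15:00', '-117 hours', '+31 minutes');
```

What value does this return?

-117 hours from 2040-02-02 10:15:00 is 2040-01-28 13:15:00 (crosses midnight).
+31 minutes from 2040-01-28 13:15:00 is 2040-01-28 13:46:00.

2040-01-28 13:46:00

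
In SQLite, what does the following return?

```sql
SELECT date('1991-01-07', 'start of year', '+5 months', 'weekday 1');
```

1991-06-03

`start of year` rewinds 1991-01-07 to 1991-01-01.
Adding +5 months to 1991-01-01 gives 1991-06-01.
`weekday 1` advances to the next Monday; 1991-06-01 is a Saturday, so it moves forward to 1991-06-03.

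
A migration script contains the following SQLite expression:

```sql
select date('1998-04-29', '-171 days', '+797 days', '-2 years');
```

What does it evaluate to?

1998-01-15

Applying '-171 days' to 1998-04-29: counting 171 days back gives 1997-11-09.
Applying '+797 days' to 1997-11-09: counting 797 days forward gives 2000-01-15.
Adding -2 years to 2000-01-15 gives 1998-01-15.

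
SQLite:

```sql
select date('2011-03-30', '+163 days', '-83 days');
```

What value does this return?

2011-06-18

Applying '+163 days' to 2011-03-30: counting 163 days forward gives 2011-09-09.
Applying '-83 days' to 2011-09-09: counting 83 days back gives 2011-06-18.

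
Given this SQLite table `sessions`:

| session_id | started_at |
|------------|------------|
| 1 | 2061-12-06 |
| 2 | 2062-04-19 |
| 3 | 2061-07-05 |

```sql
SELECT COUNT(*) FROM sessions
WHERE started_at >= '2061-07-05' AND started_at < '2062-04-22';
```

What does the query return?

3

Rows in [2061-07-05, 2062-04-22): 2061-12-06, 2062-04-19, 2061-07-05 → 3 rows.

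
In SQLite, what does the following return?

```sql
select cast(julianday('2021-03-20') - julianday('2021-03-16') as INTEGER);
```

Both dates are in March 2021: 20 − 16 = 4.

4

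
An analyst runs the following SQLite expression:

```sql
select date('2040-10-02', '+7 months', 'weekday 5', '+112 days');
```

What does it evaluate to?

Adding +7 months to 2040-10-02 gives 2041-05-02.
`weekday 5` advances to the next Friday; 2041-05-02 is a Thursday, so it moves forward to 2041-05-03.
Applying '+112 days' to 2041-05-03: counting 112 days forward gives 2041-08-23.

2041-08-23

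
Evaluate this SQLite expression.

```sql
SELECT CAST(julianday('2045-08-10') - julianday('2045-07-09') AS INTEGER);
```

22 days remain in July 2045 after the 9th (31 − 9).
Then 10 days into August 2045.
Total: 22 + 10 = 32.

32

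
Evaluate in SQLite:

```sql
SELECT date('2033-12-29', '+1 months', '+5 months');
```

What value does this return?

Adding +1 month to 2033-12-29 gives 2034-01-29.
Adding +5 months to 2034-01-29 gives 2034-06-29.

2034-06-29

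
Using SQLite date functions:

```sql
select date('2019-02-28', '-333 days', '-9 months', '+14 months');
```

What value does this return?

2018-09-01

Applying '-333 days' to 2019-02-28: counting 333 days back gives 2018-04-01.
Adding -9 months to 2018-04-01 gives 2017-07-01.
Adding +14 months to 2017-07-01 gives 2018-09-01.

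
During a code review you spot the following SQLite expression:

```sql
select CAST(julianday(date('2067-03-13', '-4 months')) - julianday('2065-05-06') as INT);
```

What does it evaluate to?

Adding -4 months to 2067-03-13 gives 2066-11-13.
25 days remain in May 2065 after the 6th (31 − 6).
Full months from June 2065 through October 2066 contribute their day counts.
Then 13 days into November 2066.
Total: 25 + 30 + 31 + 31 + 30 + 31 + 30 + 31 + 31 + 28 + 31 + 30 + 31 + 30 + 31 + 31 + 30 + 31 + 13 = 556.

556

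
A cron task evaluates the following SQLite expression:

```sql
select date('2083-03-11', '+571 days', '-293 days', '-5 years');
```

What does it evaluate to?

2078-12-14

Applying '+571 days' to 2083-03-11: counting 571 days forward gives 2084-10-02.
Applying '-293 days' to 2084-10-02: counting 293 days back gives 2083-12-14.
Adding -5 years to 2083-12-14 gives 2078-12-14.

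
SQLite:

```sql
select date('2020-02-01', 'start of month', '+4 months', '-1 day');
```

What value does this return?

2020-05-31

`start of month` rewinds 2020-02-01 to 2020-02-01.
Adding +4 months to 2020-02-01 gives 2020-06-01.
Going back 1 day from 2020-06-01 reaches 2020-05-31 (last day of May, 31 days).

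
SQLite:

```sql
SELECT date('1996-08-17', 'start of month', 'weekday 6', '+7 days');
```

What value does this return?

1996-08-10

`start of month` rewinds 1996-08-17 to 1996-08-01.
`weekday 6` advances to the next Saturday; 1996-08-01 is a Thursday, so it moves forward to 1996-08-03.
Advancing 7 more days within August lands on 1996-08-10.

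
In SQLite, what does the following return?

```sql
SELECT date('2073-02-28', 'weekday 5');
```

`weekday 5` advances to the next Friday; 2073-02-28 is a Tuesday, so it moves forward to 2073-03-03.

2073-03-03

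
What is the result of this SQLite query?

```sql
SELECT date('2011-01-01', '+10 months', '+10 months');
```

Adding +10 months to 2011-01-01 gives 2011-11-01.
Adding +10 months to 2011-11-01 gives 2012-09-01.

2012-09-01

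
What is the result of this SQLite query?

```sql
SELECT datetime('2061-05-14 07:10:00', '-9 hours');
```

-9 hours from 2061-05-14 07:10:00 is 2061-05-13 22:10:00 (crosses midnight).

2061-05-13 22:10:00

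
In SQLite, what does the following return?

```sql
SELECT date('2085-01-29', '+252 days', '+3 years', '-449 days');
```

Applying '+252 days' to 2085-01-29: counting 252 days forward gives 2085-10-08.
Adding +3 years to 2085-10-08 gives 2088-10-08.
Applying '-449 days' to 2088-10-08: counting 449 days back gives 2087-07-17.

2087-07-17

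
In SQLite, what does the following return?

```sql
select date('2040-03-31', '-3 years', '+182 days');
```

2037-09-29

Adding -3 years to 2040-03-31 gives 2037-03-31.
Applying '+182 days' to 2037-03-31: counting 182 days forward gives 2037-09-29.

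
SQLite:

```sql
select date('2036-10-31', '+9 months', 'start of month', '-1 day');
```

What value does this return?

Adding +9 months to 2036-10-31 gives 2037-07-31.
`start of month` rewinds 2037-07-31 to 2037-07-01.
Going back 1 day from 2037-07-01 reaches 2037-06-30 (last day of June, 30 days).

2037-06-30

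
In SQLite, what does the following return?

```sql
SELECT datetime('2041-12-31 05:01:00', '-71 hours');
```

-71 hours from 2041-12-31 05:01:00 is 2041-12-28 06:01:00 (crosses midnight).

2041-12-28 06:01:00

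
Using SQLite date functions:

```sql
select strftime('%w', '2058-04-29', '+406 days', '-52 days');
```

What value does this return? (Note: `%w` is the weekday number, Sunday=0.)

First apply '+406 days', '-52 days': 2058-04-29 → 2059-04-18.
2059-04-18 is a Friday; with Sunday=0 that is 5.

5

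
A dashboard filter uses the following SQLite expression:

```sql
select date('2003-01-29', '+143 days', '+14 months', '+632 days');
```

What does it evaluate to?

2006-05-15

Applying '+143 days' to 2003-01-29: counting 143 days forward gives 2003-06-21.
Adding +14 months to 2003-06-21 gives 2004-08-21.
Applying '+632 days' to 2004-08-21: counting 632 days forward gives 2006-05-15.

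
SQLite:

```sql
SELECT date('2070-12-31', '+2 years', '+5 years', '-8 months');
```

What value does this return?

Adding +2 years to 2070-12-31 gives 2072-12-31.
Adding +5 years to 2072-12-31 gives 2077-12-31.
Adding -8 months to 2077-12-31 targets 2077-04-31. April 2077 has only 30 days, so SQLite normalizes the 1-day overflow forward to 2077-05-01.

2077-05-01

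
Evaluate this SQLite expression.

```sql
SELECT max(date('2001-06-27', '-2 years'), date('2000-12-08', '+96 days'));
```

date('2001-06-27', '-2 years') → 1999-06-27.
date('2000-12-08', '+96 days') → 2001-03-14.
Later of the two is 2001-03-14.

2001-03-14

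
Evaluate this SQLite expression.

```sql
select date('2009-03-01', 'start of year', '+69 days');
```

`start of year` rewinds 2009-03-01 to 2009-01-01.
Applying '+69 days' to 2009-01-01: counting 69 days forward gives 2009-03-11.

2009-03-11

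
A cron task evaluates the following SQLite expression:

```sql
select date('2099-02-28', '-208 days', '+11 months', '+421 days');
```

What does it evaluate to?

2100-08-29

Applying '-208 days' to 2099-02-28: counting 208 days back gives 2098-08-04.
Adding +11 months to 2098-08-04 gives 2099-07-04.
Applying '+421 days' to 2099-07-04: counting 421 days forward gives 2100-08-29.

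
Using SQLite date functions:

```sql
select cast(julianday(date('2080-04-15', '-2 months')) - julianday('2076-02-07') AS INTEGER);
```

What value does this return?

1469

Adding -2 months to 2080-04-15 gives 2080-02-15.
22 days remain in February 2076 after the 7th (29 − 7).
Full months from March 2076 through January 2080 contribute their day counts.
Then 15 days into February 2080.
Total: 22 + 31 + 30 + 31 + 30 + 31 + 31 + 30 + 31 + 30 + 31 + 31 + 28 + 31 + 30 + 31 + 30 + 31 + 31 + 30 + 31 + 30 + 31 + 31 + 28 + 31 + 30 + 31 + 30 + 31 + 31 + 30 + 31 + 30 + 31 + 31 + 28 + 31 + 30 + 31 + 30 + 31 + 31 + 30 + 31 + 30 + 31 + 31 + 15 = 1469.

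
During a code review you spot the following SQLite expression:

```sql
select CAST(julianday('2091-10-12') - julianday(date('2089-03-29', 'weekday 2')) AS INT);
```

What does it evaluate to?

927

`weekday 2` advances to the next Tuesday; 2089-03-29 is already a Tuesday, so it stays at 2089-03-29.
2 days remain in March 2089 after the 29th (31 − 29).
Full months from April 2089 through September 2091 contribute their day counts.
Then 12 days into October 2091.
Total: 2 + 30 + 31 + 30 + 31 + 31 + 30 + 31 + 30 + 31 + 31 + 28 + 31 + 30 + 31 + 30 + 31 + 31 + 30 + 31 + 30 + 31 + 31 + 28 + 31 + 30 + 31 + 30 + 31 + 31 + 30 + 12 = 927.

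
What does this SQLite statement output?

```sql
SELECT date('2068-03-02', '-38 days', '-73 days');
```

2067-11-12

Going back 2 days from 2068-03-02 reaches 2068-02-29 (last day of February, 29 days).
Going back 29 days from 2068-02-29 reaches 2068-01-31 (last day of January, 31 days).
Going back 7 days within January lands on 2068-01-24.
Applying '-73 days' to 2068-01-24: counting 73 days back gives 2067-11-12.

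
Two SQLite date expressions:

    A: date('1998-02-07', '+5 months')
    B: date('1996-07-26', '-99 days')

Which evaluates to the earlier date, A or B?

A = 1998-07-07.
B = 1996-04-18.
B is earlier.

B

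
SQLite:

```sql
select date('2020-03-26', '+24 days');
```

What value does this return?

2020-04-19

March 2020 has 31 days; 5 remain after the 26th, so 6 days reach 2020-04-01.
Advancing 18 more days within April lands on 2020-04-19.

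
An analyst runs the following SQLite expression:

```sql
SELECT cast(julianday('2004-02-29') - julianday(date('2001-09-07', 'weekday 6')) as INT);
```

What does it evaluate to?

904

`weekday 6` advances to the next Saturday; 2001-09-07 is a Friday, so it moves forward to 2001-09-08.
22 days remain in September 2001 after the 8th (30 − 8).
Full months from October 2001 through January 2004 contribute their day counts.
Then 29 days into February 2004.
Total: 22 + 31 + 30 + 31 + 31 + 28 + 31 + 30 + 31 + 30 + 31 + 31 + 30 + 31 + 30 + 31 + 31 + 28 + 31 + 30 + 31 + 30 + 31 + 31 + 30 + 31 + 30 + 31 + 31 + 29 = 904.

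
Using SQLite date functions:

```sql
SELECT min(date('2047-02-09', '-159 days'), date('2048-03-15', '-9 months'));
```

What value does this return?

date('2047-02-09', '-159 days') → 2046-09-03.
date('2048-03-15', '-9 months') → 2047-06-15.
Earlier of the two is 2046-09-03.

2046-09-03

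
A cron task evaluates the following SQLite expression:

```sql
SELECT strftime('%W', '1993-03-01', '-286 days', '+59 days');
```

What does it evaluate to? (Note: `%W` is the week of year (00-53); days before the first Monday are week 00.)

28

First apply '-286 days', '+59 days': 1993-03-01 → 1992-07-17.
1992-07-17 is a Friday. SQLite's %W counts Mondays since the year started; the result is 28.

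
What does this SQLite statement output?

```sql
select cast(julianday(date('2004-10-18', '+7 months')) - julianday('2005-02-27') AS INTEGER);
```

80

Adding +7 months to 2004-10-18 gives 2005-05-18.
1 day remains in February 2005 after the 27th (28 − 27).
March 2005: 31 days.
April 2005: 30 days.
Then 18 days into May 2005.
Total: 1 + 31 + 30 + 18 = 80.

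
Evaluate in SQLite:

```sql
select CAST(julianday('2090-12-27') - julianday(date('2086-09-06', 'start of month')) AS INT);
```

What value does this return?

`start of month` rewinds 2086-09-06 to 2086-09-01.
29 days remain in September 2086 after the 1st (30 − 1).
Full months from October 2086 through November 2090 contribute their day counts.
Then 27 days into December 2090.
Total: 29 + 31 + 30 + 31 + 31 + 28 + 31 + 30 + 31 + 30 + 31 + 31 + 30 + 31 + 30 + 31 + 31 + 29 + 31 + 30 + 31 + 30 + 31 + 31 + 30 + 31 + 30 + 31 + 31 + 28 + 31 + 30 + 31 + 30 + 31 + 31 + 30 + 31 + 30 + 31 + 31 + 28 + 31 + 30 + 31 + 30 + 31 + 31 + 30 + 31 + 30 + 27 = 1578.

1578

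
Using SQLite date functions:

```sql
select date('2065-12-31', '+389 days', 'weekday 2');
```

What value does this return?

Applying '+389 days' to 2065-12-31: counting 389 days forward gives 2067-01-24.
`weekday 2` advances to the next Tuesday; 2067-01-24 is a Monday, so it moves forward to 2067-01-25.

2067-01-25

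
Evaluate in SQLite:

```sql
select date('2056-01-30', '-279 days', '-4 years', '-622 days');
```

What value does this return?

2049-08-12

Applying '-279 days' to 2056-01-30: counting 279 days back gives 2055-04-26.
Adding -4 years to 2055-04-26 gives 2051-04-26.
Applying '-622 days' to 2051-04-26: counting 622 days back gives 2049-08-12.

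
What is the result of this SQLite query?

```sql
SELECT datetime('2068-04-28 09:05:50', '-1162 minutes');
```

2068-04-27 13:43:50

1162 minutes = 19h 22m; -1162 minutes from 2068-04-28 09:05:50 is 2068-04-27 13:43:50 (crosses midnight).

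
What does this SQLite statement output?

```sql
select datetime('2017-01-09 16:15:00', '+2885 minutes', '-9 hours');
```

2017-01-11 07:20:00

2885 minutes = 48h 5m; +2885 minutes from 2017-01-09 16:15:00 is 2017-01-11 16:20:00 (crosses midnight).
-9 hours from 2017-01-11 16:20:00 is 2017-01-11 07:20:00.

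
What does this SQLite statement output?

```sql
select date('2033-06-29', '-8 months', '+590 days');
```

2034-06-11

Adding -8 months to 2033-06-29 gives 2032-10-29.
Applying '+590 days' to 2032-10-29: counting 590 days forward gives 2034-06-11.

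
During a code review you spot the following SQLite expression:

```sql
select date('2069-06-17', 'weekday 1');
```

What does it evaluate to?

2069-06-17

`weekday 1` advances to the next Monday; 2069-06-17 is already a Monday, so it stays at 2069-06-17.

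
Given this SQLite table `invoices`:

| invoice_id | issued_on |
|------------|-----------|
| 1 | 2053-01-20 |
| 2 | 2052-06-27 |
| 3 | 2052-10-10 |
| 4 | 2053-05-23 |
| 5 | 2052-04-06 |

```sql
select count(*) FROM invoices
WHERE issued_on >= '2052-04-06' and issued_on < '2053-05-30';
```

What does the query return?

Rows in [2052-04-06, 2053-05-30): 2053-01-20, 2052-06-27, 2052-10-10, 2053-05-23, 2052-04-06 → 5 rows.

5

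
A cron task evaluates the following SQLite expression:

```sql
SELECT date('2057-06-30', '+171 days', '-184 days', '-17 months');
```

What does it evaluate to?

2056-01-17

Applying '+171 days' to 2057-06-30: counting 171 days forward gives 2057-12-18.
Applying '-184 days' to 2057-12-18: counting 184 days back gives 2057-06-17.
Adding -17 months to 2057-06-17 gives 2056-01-17.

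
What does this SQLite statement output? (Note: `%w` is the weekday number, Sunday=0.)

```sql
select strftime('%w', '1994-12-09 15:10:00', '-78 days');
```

First apply '-78 days': 1994-12-09 15:10:00 → 1994-09-22 15:10:00.
1994-09-22 is a Thursday; with Sunday=0 that is 4.

4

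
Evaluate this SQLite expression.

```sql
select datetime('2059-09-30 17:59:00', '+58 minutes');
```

+58 minutes from 2059-09-30 17:59:00 is 2059-09-30 18:57:00.

2059-09-30 18:57:00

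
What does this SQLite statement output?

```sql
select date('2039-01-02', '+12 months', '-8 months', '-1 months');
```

Adding +12 months to 2039-01-02 gives 2040-01-02.
Adding -8 months to 2040-01-02 gives 2039-05-02.
Adding -1 month to 2039-05-02 gives 2039-04-02.

2039-04-02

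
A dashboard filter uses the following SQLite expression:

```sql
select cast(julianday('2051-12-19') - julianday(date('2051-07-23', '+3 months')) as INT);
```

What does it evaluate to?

Adding +3 months to 2051-07-23 gives 2051-10-23.
8 days remain in October 2051 after the 23rd (31 − 23).
November 2051: 30 days.
Then 19 days into December 2051.
Total: 8 + 30 + 19 = 57.

57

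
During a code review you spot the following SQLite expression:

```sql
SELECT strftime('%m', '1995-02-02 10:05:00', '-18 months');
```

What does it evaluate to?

08

First apply '-18 months': 1995-02-02 10:05:00 → 1993-08-02 10:05:00.
`%m` extracts the 2-digit month (01-12): 08.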